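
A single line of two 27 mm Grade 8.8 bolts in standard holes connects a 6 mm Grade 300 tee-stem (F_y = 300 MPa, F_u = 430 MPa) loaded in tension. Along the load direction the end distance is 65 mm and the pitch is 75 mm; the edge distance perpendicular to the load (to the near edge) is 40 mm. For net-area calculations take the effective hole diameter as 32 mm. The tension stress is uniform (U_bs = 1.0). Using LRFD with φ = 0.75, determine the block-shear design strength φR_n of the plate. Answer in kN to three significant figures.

Shear plane L_v = 65 + 1·75 = 140 mm; A_gv = 140 × 6 = 840 mm².
A_nv = (140 − 1.5·32) × 6 = 552 mm².
A_nt = (40 − 0.5·32) × 6 = 144 mm².
0.6 F_u A_nv = 142.4 kN; 0.6 F_y A_gv = 151.2 kN → shear rupture governs the shear term.
R_n = 142.4 + 1.0 × 430 × 144 / 1000 = 204.3 kN.
Design strength φR_n = 0.75 × 204.3 = 153 kN.

153 kN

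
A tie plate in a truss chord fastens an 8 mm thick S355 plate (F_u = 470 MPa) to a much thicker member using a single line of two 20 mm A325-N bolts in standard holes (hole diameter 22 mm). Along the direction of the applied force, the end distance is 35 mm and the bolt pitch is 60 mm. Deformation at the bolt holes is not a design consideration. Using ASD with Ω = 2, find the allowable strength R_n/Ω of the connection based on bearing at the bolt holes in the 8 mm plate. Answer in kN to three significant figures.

Per bolt r_n = 1.5 l_c t F_u ≤ 3.0 d t F_u; upper limit = 3.0 × 20 × 8 × 470 / 1000 = 225.6 kN.
Edge bolt: l_c = 35 − 22/2 = 24 mm → 1.5 × 24 × 8 × 470 / 1000 = 135.4 → r_n = 135.4 kN.
Interior bolts: l_c = 60 − 22 = 38 mm → 1.5 × 38 × 8 × 470 / 1000 = 214.3 → r_n = 214.3 kN.
R_n = 1 × 135.4 + 1 × 214.3 = 349.7 kN.
Allowable strength R_n/Ω = 349.7 / 2 = 175 kN.

175 kN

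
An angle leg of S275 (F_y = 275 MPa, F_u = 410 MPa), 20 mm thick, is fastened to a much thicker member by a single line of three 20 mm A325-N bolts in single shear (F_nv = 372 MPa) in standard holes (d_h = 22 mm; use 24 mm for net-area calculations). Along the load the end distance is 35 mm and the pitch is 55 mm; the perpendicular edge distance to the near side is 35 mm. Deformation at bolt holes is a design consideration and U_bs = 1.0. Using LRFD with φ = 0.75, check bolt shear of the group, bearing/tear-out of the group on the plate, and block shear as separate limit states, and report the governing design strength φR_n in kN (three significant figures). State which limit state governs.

Bolt shear: A_b = π·20²/4 = 314.2 mm²; R_n = 372 × 314.2 × 3 × 1 / 1000 = 350.6 kN → 0.75 × 350.6 = 263 kN.
Bearing: edge l_c = 24, r_n = 236.2 kN; interior l_c = 33, r_n = 324.7 kN; R_n = 236.2 + 2·324.7 = 885.6 kN → 664 kN.
Block shear: A_gv = 2900, A_nv = 1700, A_nt = 460 mm²; R_n = min(0.6F_uA_nv, 0.6F_yA_gv) + U_bs·F_u·A_nt = 606.8 kN → 455 kN.
Bolt shear governs: 263 kN.

263 kN (bolt shear governs)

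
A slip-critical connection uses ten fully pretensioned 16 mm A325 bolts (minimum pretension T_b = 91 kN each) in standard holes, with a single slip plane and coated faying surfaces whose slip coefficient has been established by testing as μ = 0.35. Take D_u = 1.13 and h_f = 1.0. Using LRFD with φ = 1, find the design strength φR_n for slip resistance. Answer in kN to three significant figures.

R_n = μ · D_u · h_f · T_b · n_s · n_b = 0.35 × 1.13 × 1.0 × 91 × 1 × 10 = 359.9 kN.
Design strength φR_n = 1 × 359.9 = 360 kN.

360 kN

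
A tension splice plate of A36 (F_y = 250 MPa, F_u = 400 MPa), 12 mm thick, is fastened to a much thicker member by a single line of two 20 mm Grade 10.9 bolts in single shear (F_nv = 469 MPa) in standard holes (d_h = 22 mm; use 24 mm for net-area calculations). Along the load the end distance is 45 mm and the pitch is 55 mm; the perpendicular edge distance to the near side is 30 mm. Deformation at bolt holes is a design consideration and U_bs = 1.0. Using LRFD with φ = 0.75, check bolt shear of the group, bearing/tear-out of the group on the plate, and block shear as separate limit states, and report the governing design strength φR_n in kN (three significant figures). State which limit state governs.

Bolt shear: A_b = π·20²/4 = 314.2 mm²; R_n = 469 × 314.2 × 2 × 1 / 1000 = 294.7 kN → 0.75 × 294.7 = 221 kN.
Bearing: edge l_c = 34, r_n = 195.8 kN; interior l_c = 33, r_n = 190.1 kN; R_n = 195.8 + 1·190.1 = 385.9 kN → 289 kN.
Block shear: A_gv = 1200, A_nv = 768, A_nt = 216 mm²; R_n = min(0.6F_uA_nv, 0.6F_yA_gv) + U_bs·F_u·A_nt = 266.4 kN → 200 kN.
Block shear governs: 200 kN.

200 kN (block shear governs)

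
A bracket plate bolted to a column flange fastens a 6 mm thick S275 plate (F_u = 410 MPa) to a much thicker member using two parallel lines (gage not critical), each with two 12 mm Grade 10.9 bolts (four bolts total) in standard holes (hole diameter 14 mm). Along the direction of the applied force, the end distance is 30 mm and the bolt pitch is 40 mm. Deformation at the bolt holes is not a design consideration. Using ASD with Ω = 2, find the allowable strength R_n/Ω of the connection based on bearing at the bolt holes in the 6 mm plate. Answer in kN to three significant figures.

Per bolt r_n = 1.5 l_c t F_u ≤ 3.0 d t F_u; upper limit = 3.0 × 12 × 6 × 410 / 1000 = 88.56 kN.
Edge bolt: l_c = 30 − 14/2 = 23 mm → 1.5 × 23 × 6 × 410 / 1000 = 84.87 → r_n = 84.87 kN.
Interior bolts: l_c = 40 − 14 = 26 mm → 1.5 × 26 × 6 × 410 / 1000 = 95.94 → r_n = 88.56 kN.
R_n = 2 × 84.87 + 2 × 88.56 = 346.9 kN.
Allowable strength R_n/Ω = 346.9 / 2 = 173 kN.

173 kN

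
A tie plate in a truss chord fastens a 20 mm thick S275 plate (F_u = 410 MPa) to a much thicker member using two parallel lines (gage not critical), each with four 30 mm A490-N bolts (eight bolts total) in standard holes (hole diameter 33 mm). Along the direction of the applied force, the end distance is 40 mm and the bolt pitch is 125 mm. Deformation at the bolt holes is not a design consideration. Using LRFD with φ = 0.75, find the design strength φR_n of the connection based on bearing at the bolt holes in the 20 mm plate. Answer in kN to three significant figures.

Per bolt r_n = 1.5 l_c t F_u ≤ 3.0 d t F_u; upper limit = 3.0 × 30 × 20 × 410 / 1000 = 738 kN.
Edge bolt: l_c = 40 − 33/2 = 23.5 mm → 1.5 × 23.5 × 20 × 410 / 1000 = 289.1 → r_n = 289.1 kN.
Interior bolts: l_c = 125 − 33 = 92 mm → 1.5 × 92 × 20 × 410 / 1000 = 1132 → r_n = 738 kN.
R_n = 2 × 289.1 + 6 × 738 = 5006 kN.
Design strength φR_n = 0.75 × 5006 = 3750 kN.

3750 kN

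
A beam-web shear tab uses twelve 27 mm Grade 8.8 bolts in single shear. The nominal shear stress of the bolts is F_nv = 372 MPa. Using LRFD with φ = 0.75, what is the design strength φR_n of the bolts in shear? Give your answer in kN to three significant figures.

A_b = π × 27² / 4 = 572.6 mm².
R_n = F_nv · A_b · n · n_s = 372 × 572.6 × 12 × 1 / 1000 = 2556 kN.
Design strength φR_n = 0.75 × 2556 = 1920 kN.

1920 kN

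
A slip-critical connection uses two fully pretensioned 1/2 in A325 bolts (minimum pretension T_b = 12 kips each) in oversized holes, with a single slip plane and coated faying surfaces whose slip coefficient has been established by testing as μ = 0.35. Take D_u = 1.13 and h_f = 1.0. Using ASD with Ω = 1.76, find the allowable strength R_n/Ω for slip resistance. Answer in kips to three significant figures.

R_n = μ · D_u · h_f · T_b · n_s · n_b = 0.35 × 1.13 × 1.0 × 12 × 1 × 2 = 9.492 kips.
Allowable strength R_n/Ω = 9.492 / 1.76 = 5.39 kips.

5.39 kips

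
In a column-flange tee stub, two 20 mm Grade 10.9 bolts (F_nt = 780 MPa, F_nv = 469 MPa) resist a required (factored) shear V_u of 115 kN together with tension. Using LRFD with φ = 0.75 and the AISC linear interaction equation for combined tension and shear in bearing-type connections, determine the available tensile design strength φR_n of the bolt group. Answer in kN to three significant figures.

287 kN

A_b = π·20²/4 = 314.2 mm²; f_rv = 115 × 1000 / (2 × 314.2) = 183 MPa.
F'_nt = 1.3 F_nt − (F_nt / φF_nv) f_rv = 1.3·780 − (780/(0.75·469))·183 = 608.1 MPa, capped at F_nt → F'_nt = 608.1 MPa.
R_n = F'_nt · A_b · n = 608.1 × 314.2 × 2 / 1000 = 382.1 kN.
Design strength φR_n = 0.75 × 382.1 = 287 kN.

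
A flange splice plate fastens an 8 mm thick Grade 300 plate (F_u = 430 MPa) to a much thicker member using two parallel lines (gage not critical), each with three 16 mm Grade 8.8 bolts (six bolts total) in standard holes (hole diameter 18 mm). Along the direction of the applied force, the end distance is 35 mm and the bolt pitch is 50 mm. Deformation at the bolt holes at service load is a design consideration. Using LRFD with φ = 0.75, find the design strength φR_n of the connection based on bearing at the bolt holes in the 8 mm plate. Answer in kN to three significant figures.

Per bolt r_n = 1.2 l_c t F_u ≤ 2.4 d t F_u; upper limit = 2.4 × 16 × 8 × 430 / 1000 = 132.1 kN.
Edge bolt: l_c = 35 − 18/2 = 26 mm → 1.2 × 26 × 8 × 430 / 1000 = 107.3 → r_n = 107.3 kN.
Interior bolts: l_c = 50 − 18 = 32 mm → 1.2 × 32 × 8 × 430 / 1000 = 132.1 → r_n = 132.1 kN.
R_n = 2 × 107.3 + 4 × 132.1 = 743 kN.
Design strength φR_n = 0.75 × 743 = 557 kN.

557 kN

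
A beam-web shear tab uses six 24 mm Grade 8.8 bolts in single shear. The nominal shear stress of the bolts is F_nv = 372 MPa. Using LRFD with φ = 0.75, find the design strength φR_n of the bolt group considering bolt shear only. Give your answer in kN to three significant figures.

A_b = π × 24² / 4 = 452.4 mm².
R_n = F_nv · A_b · n · n_s = 372 × 452.4 × 6 × 1 / 1000 = 1010 kN.
Design strength φR_n = 0.75 × 1010 = 757 kN.

757 kN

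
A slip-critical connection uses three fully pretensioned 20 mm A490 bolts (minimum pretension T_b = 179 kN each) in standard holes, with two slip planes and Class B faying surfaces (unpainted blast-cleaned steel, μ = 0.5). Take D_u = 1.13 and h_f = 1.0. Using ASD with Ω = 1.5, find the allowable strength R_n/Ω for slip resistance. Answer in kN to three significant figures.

R_n = μ · D_u · h_f · T_b · n_s · n_b = 0.5 × 1.13 × 1.0 × 179 × 2 × 3 = 606.8 kN.
Allowable strength R_n/Ω = 606.8 / 1.5 = 405 kN.

405 kN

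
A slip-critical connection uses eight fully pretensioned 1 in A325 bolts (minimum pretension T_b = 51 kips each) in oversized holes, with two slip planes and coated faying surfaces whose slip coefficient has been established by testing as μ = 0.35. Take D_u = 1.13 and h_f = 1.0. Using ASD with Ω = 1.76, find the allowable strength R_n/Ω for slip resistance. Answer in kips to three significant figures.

R_n = μ · D_u · h_f · T_b · n_s · n_b = 0.35 × 1.13 × 1.0 × 51 × 2 × 8 = 322.7 kips.
Allowable strength R_n/Ω = 322.7 / 1.76 = 183 kips.

183 kips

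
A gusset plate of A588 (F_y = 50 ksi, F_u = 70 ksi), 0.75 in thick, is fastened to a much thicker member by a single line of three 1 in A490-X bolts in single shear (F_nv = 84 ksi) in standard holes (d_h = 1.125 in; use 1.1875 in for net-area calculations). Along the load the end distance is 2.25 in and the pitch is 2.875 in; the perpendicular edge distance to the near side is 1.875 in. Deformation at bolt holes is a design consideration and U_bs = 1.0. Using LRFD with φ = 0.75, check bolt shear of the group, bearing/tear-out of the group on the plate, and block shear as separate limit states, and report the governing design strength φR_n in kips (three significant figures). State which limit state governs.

Bolt shear: A_b = π·1²/4 = 0.7854 in²; R_n = 84 × 0.7854 × 3 × 1 = 197.9 kips → 0.75 × 197.9 = 148 kips.
Bearing: edge l_c = 1.688, r_n = 106.3 kips; interior l_c = 1.75, r_n = 110.3 kips; R_n = 106.3 + 2·110.3 = 326.8 kips → 245 kips.
Block shear: A_gv = 6, A_nv = 3.773, A_nt = 0.9609 in²; R_n = min(0.6F_uA_nv, 0.6F_yA_gv) + U_bs·F_u·A_nt = 225.8 kips → 169 kips.
Bolt shear governs: 148 kips.

148 kips (bolt shear governs)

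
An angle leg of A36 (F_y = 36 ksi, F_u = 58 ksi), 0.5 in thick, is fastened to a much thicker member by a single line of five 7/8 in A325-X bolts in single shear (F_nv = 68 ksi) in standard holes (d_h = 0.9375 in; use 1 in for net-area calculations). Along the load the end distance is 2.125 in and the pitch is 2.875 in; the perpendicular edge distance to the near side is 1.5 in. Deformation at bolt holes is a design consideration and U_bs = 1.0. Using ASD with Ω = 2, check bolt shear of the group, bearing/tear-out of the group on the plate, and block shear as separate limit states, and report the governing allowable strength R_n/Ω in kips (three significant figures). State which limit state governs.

Bolt shear: A_b = π·0.875²/4 = 0.6013 in²; R_n = 68 × 0.6013 × 5 × 1 = 204.4 kips → 204.4 / 2 = 102 kips.
Bearing: edge l_c = 1.656, r_n = 57.64 kips; interior l_c = 1.938, r_n = 60.9 kips; R_n = 57.64 + 4·60.9 = 301.2 kips → 151 kips.
Block shear: A_gv = 6.812, A_nv = 4.562, A_nt = 0.5 in²; R_n = min(0.6F_uA_nv, 0.6F_yA_gv) + U_bs·F_u·A_nt = 176.1 kips → 88.1 kips.
Block shear governs: 88.1 kips.

88.1 kips (block shear governs)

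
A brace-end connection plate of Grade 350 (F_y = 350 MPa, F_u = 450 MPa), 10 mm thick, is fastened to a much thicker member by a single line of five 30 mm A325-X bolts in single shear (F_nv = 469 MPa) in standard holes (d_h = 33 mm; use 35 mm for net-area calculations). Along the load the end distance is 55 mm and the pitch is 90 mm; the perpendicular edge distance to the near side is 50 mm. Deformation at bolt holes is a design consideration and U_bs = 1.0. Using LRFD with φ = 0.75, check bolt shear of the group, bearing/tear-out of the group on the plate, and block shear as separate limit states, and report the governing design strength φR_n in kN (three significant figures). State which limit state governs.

631 kN (block shear governs)

Bolt shear: A_b = π·30²/4 = 706.9 mm²; R_n = 469 × 706.9 × 5 × 1 / 1000 = 1658 kN → 0.75 × 1658 = 1240 kN.
Bearing: edge l_c = 38.5, r_n = 207.9 kN; interior l_c = 57, r_n = 307.8 kN; R_n = 207.9 + 4·307.8 = 1439 kN → 1080 kN.
Block shear: A_gv = 4150, A_nv = 2575, A_nt = 325 mm²; R_n = min(0.6F_uA_nv, 0.6F_yA_gv) + U_bs·F_u·A_nt = 841.5 kN → 631 kN.
Block shear governs: 631 kN.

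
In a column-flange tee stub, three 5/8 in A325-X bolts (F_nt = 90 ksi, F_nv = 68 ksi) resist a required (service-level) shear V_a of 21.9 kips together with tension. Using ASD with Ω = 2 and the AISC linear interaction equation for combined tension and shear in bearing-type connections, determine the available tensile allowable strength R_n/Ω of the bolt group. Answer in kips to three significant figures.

24.9 kips

A_b = π·0.625²/4 = 0.3068 in²; f_rv = 21.9 / (3 × 0.3068) = 23.79 ksi.
F'_nt = 1.3 F_nt − (Ω F_nt / F_nv) f_rv = 1.3·90 − (2·90/68)·23.79 = 54.02 ksi, capped at F_nt → F'_nt = 54.02 ksi.
R_n = F'_nt · A_b · n = 54.02 × 0.3068 × 3 = 49.71 kips.
Allowable strength R_n/Ω = 49.71 / 2 = 24.9 kips.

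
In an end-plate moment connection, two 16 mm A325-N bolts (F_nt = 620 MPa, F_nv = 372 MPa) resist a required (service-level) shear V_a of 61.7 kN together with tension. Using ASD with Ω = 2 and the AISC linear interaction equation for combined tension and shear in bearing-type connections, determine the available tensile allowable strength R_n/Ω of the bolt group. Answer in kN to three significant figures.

A_b = π·16²/4 = 201.1 mm²; f_rv = 61.7 × 1000 / (2 × 201.1) = 153.4 MPa.
F'_nt = 1.3 F_nt − (Ω F_nt / F_nv) f_rv = 1.3·620 − (2·620/372)·153.4 = 294.5 MPa, capped at F_nt → F'_nt = 294.5 MPa.
R_n = F'_nt · A_b · n = 294.5 × 201.1 × 2 / 1000 = 118.4 kN.
Allowable strength R_n/Ω = 118.4 / 2 = 59.2 kN.

59.2 kN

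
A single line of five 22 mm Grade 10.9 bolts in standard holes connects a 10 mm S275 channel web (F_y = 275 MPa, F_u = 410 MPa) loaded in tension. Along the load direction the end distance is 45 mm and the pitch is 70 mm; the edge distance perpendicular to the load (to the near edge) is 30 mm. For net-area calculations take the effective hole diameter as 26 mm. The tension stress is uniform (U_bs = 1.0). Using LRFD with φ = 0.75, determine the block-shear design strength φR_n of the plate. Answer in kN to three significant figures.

Shear plane L_v = 45 + 4·70 = 325 mm; A_gv = 325 × 10 = 3250 mm².
A_nv = (325 − 4.5·26) × 10 = 2080 mm².
A_nt = (30 − 0.5·26) × 10 = 170 mm².
0.6 F_u A_nv = 511.7 kN; 0.6 F_y A_gv = 536.2 kN → shear rupture governs the shear term.
R_n = 511.7 + 1.0 × 410 × 170 / 1000 = 581.4 kN.
Design strength φR_n = 0.75 × 581.4 = 436 kN.

436 kN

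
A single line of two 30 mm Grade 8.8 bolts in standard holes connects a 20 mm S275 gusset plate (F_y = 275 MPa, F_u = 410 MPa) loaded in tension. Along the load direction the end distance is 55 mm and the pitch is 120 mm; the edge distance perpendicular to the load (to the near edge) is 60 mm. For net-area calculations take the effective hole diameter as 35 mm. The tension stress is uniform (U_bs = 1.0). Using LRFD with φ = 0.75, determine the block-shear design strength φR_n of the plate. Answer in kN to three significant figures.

694 kN

Shear plane L_v = 55 + 1·120 = 175 mm; A_gv = 175 × 20 = 3500 mm².
A_nv = (175 − 1.5·35) × 20 = 2450 mm².
A_nt = (60 − 0.5·35) × 20 = 850 mm².
0.6 F_u A_nv = 602.7 kN; 0.6 F_y A_gv = 577.5 kN → shear yielding governs the shear term.
R_n = 577.5 + 1.0 × 410 × 850 / 1000 = 926 kN.
Design strength φR_n = 0.75 × 926 = 694 kN.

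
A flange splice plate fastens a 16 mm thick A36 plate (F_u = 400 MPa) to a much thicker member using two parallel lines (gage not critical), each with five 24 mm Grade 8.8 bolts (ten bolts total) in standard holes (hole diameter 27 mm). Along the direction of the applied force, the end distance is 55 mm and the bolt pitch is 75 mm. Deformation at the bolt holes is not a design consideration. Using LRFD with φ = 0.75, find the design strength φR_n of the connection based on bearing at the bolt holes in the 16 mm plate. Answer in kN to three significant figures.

Per bolt r_n = 1.5 l_c t F_u ≤ 3.0 d t F_u; upper limit = 3.0 × 24 × 16 × 400 / 1000 = 460.8 kN.
Edge bolt: l_c = 55 − 27/2 = 41.5 mm → 1.5 × 41.5 × 16 × 400 / 1000 = 398.4 → r_n = 398.4 kN.
Interior bolts: l_c = 75 − 27 = 48 mm → 1.5 × 48 × 16 × 400 / 1000 = 460.8 → r_n = 460.8 kN.
R_n = 2 × 398.4 + 8 × 460.8 = 4483 kN.
Design strength φR_n = 0.75 × 4483 = 3360 kN.

3360 kN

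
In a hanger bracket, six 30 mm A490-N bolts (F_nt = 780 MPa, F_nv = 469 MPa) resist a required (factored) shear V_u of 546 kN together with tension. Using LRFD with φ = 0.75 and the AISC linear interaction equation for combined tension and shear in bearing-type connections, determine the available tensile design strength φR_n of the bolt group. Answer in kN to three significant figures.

A_b = π·30²/4 = 706.9 mm²; f_rv = 546 × 1000 / (6 × 706.9) = 128.7 MPa.
F'_nt = 1.3 F_nt − (F_nt / φF_nv) f_rv = 1.3·780 − (780/(0.75·469))·128.7 = 728.5 MPa, capped at F_nt → F'_nt = 728.5 MPa.
R_n = F'_nt · A_b · n = 728.5 × 706.9 × 6 / 1000 = 3090 kN.
Design strength φR_n = 0.75 × 3090 = 2320 kN.

2320 kN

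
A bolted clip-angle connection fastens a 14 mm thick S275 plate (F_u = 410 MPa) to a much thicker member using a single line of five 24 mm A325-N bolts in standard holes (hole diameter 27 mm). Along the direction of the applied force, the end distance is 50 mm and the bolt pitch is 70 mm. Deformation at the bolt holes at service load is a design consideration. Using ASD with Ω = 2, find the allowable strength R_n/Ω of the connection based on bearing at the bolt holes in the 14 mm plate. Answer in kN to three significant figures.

718 kN

Per bolt r_n = 1.2 l_c t F_u ≤ 2.4 d t F_u; upper limit = 2.4 × 24 × 14 × 410 / 1000 = 330.6 kN.
Edge bolt: l_c = 50 − 27/2 = 36.5 mm → 1.2 × 36.5 × 14 × 410 / 1000 = 251.4 → r_n = 251.4 kN.
Interior bolts: l_c = 70 − 27 = 43 mm → 1.2 × 43 × 14 × 410 / 1000 = 296.2 → r_n = 296.2 kN.
R_n = 1 × 251.4 + 4 × 296.2 = 1436 kN.
Allowable strength R_n/Ω = 1436 / 2 = 718 kN.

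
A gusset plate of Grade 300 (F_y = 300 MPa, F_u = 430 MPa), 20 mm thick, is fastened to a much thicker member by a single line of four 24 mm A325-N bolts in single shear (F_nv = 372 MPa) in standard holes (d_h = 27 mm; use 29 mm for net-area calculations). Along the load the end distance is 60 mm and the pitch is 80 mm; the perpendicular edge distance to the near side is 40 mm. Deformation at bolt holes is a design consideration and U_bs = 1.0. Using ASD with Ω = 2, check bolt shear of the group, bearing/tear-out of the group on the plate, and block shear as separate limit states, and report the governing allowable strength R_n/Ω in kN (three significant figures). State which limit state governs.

Bolt shear: A_b = π·24²/4 = 452.4 mm²; R_n = 372 × 452.4 × 4 × 1 / 1000 = 673.2 kN → 673.2 / 2 = 337 kN.
Bearing: edge l_c = 46.5, r_n = 479.9 kN; interior l_c = 53, r_n = 495.4 kN; R_n = 479.9 + 3·495.4 = 1966 kN → 983 kN.
Block shear: A_gv = 6000, A_nv = 3970, A_nt = 510 mm²; R_n = min(0.6F_uA_nv, 0.6F_yA_gv) + U_bs·F_u·A_nt = 1244 kN → 622 kN.
Bolt shear governs: 337 kN.

337 kN (bolt shear governs)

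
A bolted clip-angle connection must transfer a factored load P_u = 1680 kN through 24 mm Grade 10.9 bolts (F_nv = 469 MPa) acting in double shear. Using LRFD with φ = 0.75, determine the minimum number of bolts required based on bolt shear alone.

A_b = π·24²/4 = 452.4 mm².
Per-bolt design strength φR_n = 0.75 × 469 × 452.4 × 2 / 1000 = 318.3 kN.
n ≥ 1680 / 318.3 = 5.279 → use 6 bolts.

6 bolts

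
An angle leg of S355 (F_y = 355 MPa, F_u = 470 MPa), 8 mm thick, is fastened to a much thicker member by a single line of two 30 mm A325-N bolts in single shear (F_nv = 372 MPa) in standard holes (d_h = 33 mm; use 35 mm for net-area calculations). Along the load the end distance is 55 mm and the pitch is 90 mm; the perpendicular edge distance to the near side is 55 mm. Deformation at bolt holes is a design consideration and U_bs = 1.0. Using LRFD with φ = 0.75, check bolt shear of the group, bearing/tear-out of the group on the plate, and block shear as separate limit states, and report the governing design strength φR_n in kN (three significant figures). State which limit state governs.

Bolt shear: A_b = π·30²/4 = 706.9 mm²; R_n = 372 × 706.9 × 2 × 1 / 1000 = 525.9 kN → 0.75 × 525.9 = 394 kN.
Bearing: edge l_c = 38.5, r_n = 173.7 kN; interior l_c = 57, r_n = 257.2 kN; R_n = 173.7 + 1·257.2 = 430.9 kN → 323 kN.
Block shear: A_gv = 1160, A_nv = 740, A_nt = 300 mm²; R_n = min(0.6F_uA_nv, 0.6F_yA_gv) + U_bs·F_u·A_nt = 349.7 kN → 262 kN.
Block shear governs: 262 kN.

262 kN (block shear governs)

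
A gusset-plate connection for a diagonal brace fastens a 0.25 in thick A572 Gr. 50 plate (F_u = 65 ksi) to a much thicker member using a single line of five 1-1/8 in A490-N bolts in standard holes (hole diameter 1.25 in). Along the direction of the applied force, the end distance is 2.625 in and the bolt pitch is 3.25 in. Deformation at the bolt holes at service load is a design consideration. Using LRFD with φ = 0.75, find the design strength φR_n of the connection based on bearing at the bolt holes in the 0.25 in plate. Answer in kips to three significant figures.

146 kips

Per bolt r_n = 1.2 l_c t F_u ≤ 2.4 d t F_u; upper limit = 2.4 × 1.125 × 0.25 × 65 = 43.87 kips.
Edge bolt: l_c = 2.625 − 1.25/2 = 2 in → 1.2 × 2 × 0.25 × 65 = 39 → r_n = 39 kips.
Interior bolts: l_c = 3.25 − 1.25 = 2 in → 1.2 × 2 × 0.25 × 65 = 39 → r_n = 39 kips.
R_n = 1 × 39 + 4 × 39 = 195 kips.
Design strength φR_n = 0.75 × 195 = 146 kips.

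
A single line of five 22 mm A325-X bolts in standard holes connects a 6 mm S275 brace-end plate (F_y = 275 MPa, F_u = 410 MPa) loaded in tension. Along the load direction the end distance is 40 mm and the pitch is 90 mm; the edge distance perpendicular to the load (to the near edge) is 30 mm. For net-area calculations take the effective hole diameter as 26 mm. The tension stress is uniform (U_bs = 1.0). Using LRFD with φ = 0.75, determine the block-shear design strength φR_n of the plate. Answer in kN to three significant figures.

328 kN

Shear plane L_v = 40 + 4·90 = 400 mm; A_gv = 400 × 6 = 2400 mm².
A_nv = (400 − 4.5·26) × 6 = 1698 mm².
A_nt = (30 − 0.5·26) × 6 = 102 mm².
0.6 F_u A_nv = 417.7 kN; 0.6 F_y A_gv = 396 kN → shear yielding governs the shear term.
R_n = 396 + 1.0 × 410 × 102 / 1000 = 437.8 kN.
Design strength φR_n = 0.75 × 437.8 = 328 kN.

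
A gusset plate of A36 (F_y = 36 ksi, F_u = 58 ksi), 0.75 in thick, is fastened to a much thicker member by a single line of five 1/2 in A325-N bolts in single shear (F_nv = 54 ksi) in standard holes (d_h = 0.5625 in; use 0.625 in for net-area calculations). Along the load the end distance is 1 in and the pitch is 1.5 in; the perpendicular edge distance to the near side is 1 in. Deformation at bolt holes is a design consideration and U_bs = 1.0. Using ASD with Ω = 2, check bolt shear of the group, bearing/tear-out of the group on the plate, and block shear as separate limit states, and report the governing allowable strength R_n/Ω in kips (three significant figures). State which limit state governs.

Bolt shear: A_b = π·0.5²/4 = 0.1963 in²; R_n = 54 × 0.1963 × 5 × 1 = 53.01 kips → 53.01 / 2 = 26.5 kips.
Bearing: edge l_c = 0.7188, r_n = 37.52 kips; interior l_c = 0.9375, r_n = 48.94 kips; R_n = 37.52 + 4·48.94 = 233.3 kips → 117 kips.
Block shear: A_gv = 5.25, A_nv = 3.141, A_nt = 0.5156 in²; R_n = min(0.6F_uA_nv, 0.6F_yA_gv) + U_bs·F_u·A_nt = 139.2 kips → 69.6 kips.
Bolt shear governs: 26.5 kips.

26.5 kips (bolt shear governs)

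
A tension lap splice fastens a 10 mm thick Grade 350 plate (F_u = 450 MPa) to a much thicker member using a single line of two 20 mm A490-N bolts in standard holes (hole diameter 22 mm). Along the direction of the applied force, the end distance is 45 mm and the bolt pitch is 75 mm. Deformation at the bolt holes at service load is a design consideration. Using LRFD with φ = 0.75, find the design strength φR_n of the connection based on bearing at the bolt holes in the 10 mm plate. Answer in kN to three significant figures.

300 kN

Per bolt r_n = 1.2 l_c t F_u ≤ 2.4 d t F_u; upper limit = 2.4 × 20 × 10 × 450 / 1000 = 216 kN.
Edge bolt: l_c = 45 − 22/2 = 34 mm → 1.2 × 34 × 10 × 450 / 1000 = 183.6 → r_n = 183.6 kN.
Interior bolts: l_c = 75 − 22 = 53 mm → 1.2 × 53 × 10 × 450 / 1000 = 286.2 → r_n = 216 kN.
R_n = 1 × 183.6 + 1 × 216 = 399.6 kN.
Design strength φR_n = 0.75 × 399.6 = 300 kN.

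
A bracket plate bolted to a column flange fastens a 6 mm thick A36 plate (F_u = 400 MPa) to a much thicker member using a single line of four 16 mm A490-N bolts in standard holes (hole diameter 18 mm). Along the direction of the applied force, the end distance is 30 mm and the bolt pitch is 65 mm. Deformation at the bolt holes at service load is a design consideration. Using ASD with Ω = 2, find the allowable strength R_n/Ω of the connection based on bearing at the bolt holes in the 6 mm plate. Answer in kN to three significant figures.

168 kN

Per bolt r_n = 1.2 l_c t F_u ≤ 2.4 d t F_u; upper limit = 2.4 × 16 × 6 × 400 / 1000 = 92.16 kN.
Edge bolt: l_c = 30 − 18/2 = 21 mm → 1.2 × 21 × 6 × 400 / 1000 = 60.48 → r_n = 60.48 kN.
Interior bolts: l_c = 65 − 18 = 47 mm → 1.2 × 47 × 6 × 400 / 1000 = 135.4 → r_n = 92.16 kN.
R_n = 1 × 60.48 + 3 × 92.16 = 337 kN.
Allowable strength R_n/Ω = 337 / 2 = 168 kN.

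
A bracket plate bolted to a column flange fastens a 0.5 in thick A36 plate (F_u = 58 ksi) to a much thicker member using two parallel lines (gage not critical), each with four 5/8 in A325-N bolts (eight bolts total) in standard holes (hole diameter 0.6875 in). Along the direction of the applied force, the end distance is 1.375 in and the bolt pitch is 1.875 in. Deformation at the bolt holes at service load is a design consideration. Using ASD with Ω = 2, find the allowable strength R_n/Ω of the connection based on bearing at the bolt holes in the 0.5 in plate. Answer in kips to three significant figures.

Per bolt r_n = 1.2 l_c t F_u ≤ 2.4 d t F_u; upper limit = 2.4 × 0.625 × 0.5 × 58 = 43.5 kips.
Edge bolt: l_c = 1.375 − 0.6875/2 = 1.031 in → 1.2 × 1.031 × 0.5 × 58 = 35.89 → r_n = 35.89 kips.
Interior bolts: l_c = 1.875 − 0.6875 = 1.188 in → 1.2 × 1.188 × 0.5 × 58 = 41.33 → r_n = 41.33 kips.
R_n = 2 × 35.89 + 6 × 41.33 = 319.7 kips.
Allowable strength R_n/Ω = 319.7 / 2 = 160 kips.

160 kips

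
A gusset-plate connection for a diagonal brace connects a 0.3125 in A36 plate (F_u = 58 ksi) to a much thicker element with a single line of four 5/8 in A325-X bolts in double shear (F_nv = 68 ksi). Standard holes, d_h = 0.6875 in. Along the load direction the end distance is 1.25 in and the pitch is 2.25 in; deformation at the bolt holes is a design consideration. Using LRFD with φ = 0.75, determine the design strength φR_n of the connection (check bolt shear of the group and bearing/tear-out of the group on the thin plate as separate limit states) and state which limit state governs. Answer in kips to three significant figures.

Bolt shear: A_b = π·0.625²/4 = 0.3068 in²; R_n = 68 × 0.3068 × 4 × 2 = 166.9 kips → 0.75 × 166.9 = 125 kips.
Bearing (1.2 l_c t F_u ≤ 2.4 d t F_u): upper limit = 2.4·0.625·0.3125·58 = 27.19 kips.
  Edge l_c = 1.25 − 0.6875/2 = 0.9062 → r_n = 19.71 kips; interior l_c = 2.25 − 0.6875 = 1.562 → r_n = 27.19 kips.
  R_n,bearing = 1·19.71 + 3·27.19 = 101.3 kips → 0.75 × 101.3 = 76 kips.
Bearing governs: 76 kips.

76 kips (bearing governs)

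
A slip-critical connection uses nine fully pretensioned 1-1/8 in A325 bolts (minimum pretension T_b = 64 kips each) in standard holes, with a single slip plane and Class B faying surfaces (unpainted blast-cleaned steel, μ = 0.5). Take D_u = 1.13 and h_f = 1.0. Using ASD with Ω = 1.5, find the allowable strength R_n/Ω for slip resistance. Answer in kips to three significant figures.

217 kips

R_n = μ · D_u · h_f · T_b · n_s · n_b = 0.5 × 1.13 × 1.0 × 64 × 1 × 9 = 325.4 kips.
Allowable strength R_n/Ω = 325.4 / 1.5 = 217 kips.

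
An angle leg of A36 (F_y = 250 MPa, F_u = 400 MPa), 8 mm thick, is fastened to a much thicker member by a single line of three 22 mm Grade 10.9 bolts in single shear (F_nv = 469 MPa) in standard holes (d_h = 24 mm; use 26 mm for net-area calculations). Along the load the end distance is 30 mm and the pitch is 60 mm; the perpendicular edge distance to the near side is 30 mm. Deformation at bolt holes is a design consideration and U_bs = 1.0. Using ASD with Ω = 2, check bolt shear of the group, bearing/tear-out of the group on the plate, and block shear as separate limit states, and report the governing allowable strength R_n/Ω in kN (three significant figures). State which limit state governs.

109 kN (block shear governs)

Bolt shear: A_b = π·22²/4 = 380.1 mm²; R_n = 469 × 380.1 × 3 × 1 / 1000 = 534.8 kN → 534.8 / 2 = 267 kN.
Bearing: edge l_c = 18, r_n = 69.12 kN; interior l_c = 36, r_n = 138.2 kN; R_n = 69.12 + 2·138.2 = 345.6 kN → 173 kN.
Block shear: A_gv = 1200, A_nv = 680, A_nt = 136 mm²; R_n = min(0.6F_uA_nv, 0.6F_yA_gv) + U_bs·F_u·A_nt = 217.6 kN → 109 kN.
Block shear governs: 109 kN.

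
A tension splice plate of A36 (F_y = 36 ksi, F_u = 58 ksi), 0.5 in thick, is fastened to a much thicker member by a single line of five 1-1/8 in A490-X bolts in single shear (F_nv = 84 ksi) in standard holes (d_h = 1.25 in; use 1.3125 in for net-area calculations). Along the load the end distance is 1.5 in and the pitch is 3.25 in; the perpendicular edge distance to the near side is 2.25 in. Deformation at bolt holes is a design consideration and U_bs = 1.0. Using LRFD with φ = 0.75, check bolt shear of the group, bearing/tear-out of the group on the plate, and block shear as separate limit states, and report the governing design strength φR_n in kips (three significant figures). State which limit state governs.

Bolt shear: A_b = π·1.125²/4 = 0.994 in²; R_n = 84 × 0.994 × 5 × 1 = 417.5 kips → 0.75 × 417.5 = 313 kips.
Bearing: edge l_c = 0.875, r_n = 30.45 kips; interior l_c = 2, r_n = 69.6 kips; R_n = 30.45 + 4·69.6 = 308.8 kips → 232 kips.
Block shear: A_gv = 7.25, A_nv = 4.297, A_nt = 0.7969 in²; R_n = min(0.6F_uA_nv, 0.6F_yA_gv) + U_bs·F_u·A_nt = 195.8 kips → 147 kips.
Block shear governs: 147 kips.

147 kips (block shear governs)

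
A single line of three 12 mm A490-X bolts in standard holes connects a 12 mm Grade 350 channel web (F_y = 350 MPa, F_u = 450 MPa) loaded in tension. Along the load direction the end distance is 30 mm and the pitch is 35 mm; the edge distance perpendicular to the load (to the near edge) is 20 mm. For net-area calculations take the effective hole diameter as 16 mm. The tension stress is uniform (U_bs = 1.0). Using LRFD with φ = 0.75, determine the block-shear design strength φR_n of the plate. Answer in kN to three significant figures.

Shear plane L_v = 30 + 2·35 = 100 mm; A_gv = 100 × 12 = 1200 mm².
A_nv = (100 − 2.5·16) × 12 = 720 mm².
A_nt = (20 − 0.5·16) × 12 = 144 mm².
0.6 F_u A_nv = 194.4 kN; 0.6 F_y A_gv = 252 kN → shear rupture governs the shear term.
R_n = 194.4 + 1.0 × 450 × 144 / 1000 = 259.2 kN.
Design strength φR_n = 0.75 × 259.2 = 194 kN.

194 kN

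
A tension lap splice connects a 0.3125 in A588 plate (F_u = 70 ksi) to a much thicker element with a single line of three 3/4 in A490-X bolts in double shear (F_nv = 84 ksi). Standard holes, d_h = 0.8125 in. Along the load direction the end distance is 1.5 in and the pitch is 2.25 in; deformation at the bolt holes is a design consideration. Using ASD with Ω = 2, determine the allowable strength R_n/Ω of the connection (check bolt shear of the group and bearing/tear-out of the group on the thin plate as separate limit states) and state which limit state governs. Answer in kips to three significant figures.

Bolt shear: A_b = π·0.75²/4 = 0.4418 in²; R_n = 84 × 0.4418 × 3 × 2 = 222.7 kips → 222.7 / 2 = 111 kips.
Bearing (1.2 l_c t F_u ≤ 2.4 d t F_u): upper limit = 2.4·0.75·0.3125·70 = 39.38 kips.
  Edge l_c = 1.5 − 0.8125/2 = 1.094 → r_n = 28.71 kips; interior l_c = 2.25 − 0.8125 = 1.438 → r_n = 37.73 kips.
  R_n,bearing = 1·28.71 + 2·37.73 = 104.2 kips → 104.2 / 2 = 52.1 kips.
Bearing governs: 52.1 kips.

52.1 kips (bearing governs)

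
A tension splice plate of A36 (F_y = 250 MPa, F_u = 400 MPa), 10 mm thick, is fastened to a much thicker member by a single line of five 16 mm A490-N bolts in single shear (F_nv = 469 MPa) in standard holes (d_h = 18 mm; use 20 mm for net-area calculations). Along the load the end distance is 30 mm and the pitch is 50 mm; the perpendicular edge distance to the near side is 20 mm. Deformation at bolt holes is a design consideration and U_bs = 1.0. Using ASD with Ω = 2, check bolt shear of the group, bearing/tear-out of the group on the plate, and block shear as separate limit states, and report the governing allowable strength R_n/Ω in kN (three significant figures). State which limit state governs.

Bolt shear: A_b = π·16²/4 = 201.1 mm²; R_n = 469 × 201.1 × 5 × 1 / 1000 = 471.5 kN → 471.5 / 2 = 236 kN.
Bearing: edge l_c = 21, r_n = 100.8 kN; interior l_c = 32, r_n = 153.6 kN; R_n = 100.8 + 4·153.6 = 715.2 kN → 358 kN.
Block shear: A_gv = 2300, A_nv = 1400, A_nt = 100 mm²; R_n = min(0.6F_uA_nv, 0.6F_yA_gv) + U_bs·F_u·A_nt = 376 kN → 188 kN.
Block shear governs: 188 kN.

188 kN (block shear governs)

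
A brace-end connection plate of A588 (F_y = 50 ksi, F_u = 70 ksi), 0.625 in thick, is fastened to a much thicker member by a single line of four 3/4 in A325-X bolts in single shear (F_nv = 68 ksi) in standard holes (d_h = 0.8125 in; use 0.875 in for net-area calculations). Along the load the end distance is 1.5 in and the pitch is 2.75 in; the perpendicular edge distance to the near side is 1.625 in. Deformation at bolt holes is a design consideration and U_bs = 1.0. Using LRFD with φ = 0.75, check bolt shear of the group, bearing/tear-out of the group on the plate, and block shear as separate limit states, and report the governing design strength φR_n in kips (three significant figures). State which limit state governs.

Bolt shear: A_b = π·0.75²/4 = 0.4418 in²; R_n = 68 × 0.4418 × 4 × 1 = 120.2 kips → 0.75 × 120.2 = 90.1 kips.
Bearing: edge l_c = 1.094, r_n = 57.42 kips; interior l_c = 1.938, r_n = 78.75 kips; R_n = 57.42 + 3·78.75 = 293.7 kips → 220 kips.
Block shear: A_gv = 6.094, A_nv = 4.18, A_nt = 0.7422 in²; R_n = min(0.6F_uA_nv, 0.6F_yA_gv) + U_bs·F_u·A_nt = 227.5 kips → 171 kips.
Bolt shear governs: 90.1 kips.

90.1 kips (bolt shear governs)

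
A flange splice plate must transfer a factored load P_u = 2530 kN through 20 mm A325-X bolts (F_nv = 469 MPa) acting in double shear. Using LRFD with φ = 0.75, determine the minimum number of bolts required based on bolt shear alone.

12 bolts

A_b = π·20²/4 = 314.2 mm².
Per-bolt design strength φR_n = 0.75 × 469 × 314.2 × 2 / 1000 = 221 kN.
n ≥ 2530 / 221 = 11.45 → use 12 bolts.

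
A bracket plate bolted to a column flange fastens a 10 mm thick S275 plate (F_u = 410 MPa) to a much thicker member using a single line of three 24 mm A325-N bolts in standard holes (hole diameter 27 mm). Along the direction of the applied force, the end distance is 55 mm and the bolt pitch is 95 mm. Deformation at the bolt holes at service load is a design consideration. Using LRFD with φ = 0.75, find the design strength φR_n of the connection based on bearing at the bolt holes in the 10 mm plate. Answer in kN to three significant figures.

507 kN

Per bolt r_n = 1.2 l_c t F_u ≤ 2.4 d t F_u; upper limit = 2.4 × 24 × 10 × 410 / 1000 = 236.2 kN.
Edge bolt: l_c = 55 − 27/2 = 41.5 mm → 1.2 × 41.5 × 10 × 410 / 1000 = 204.2 → r_n = 204.2 kN.
Interior bolts: l_c = 95 − 27 = 68 mm → 1.2 × 68 × 10 × 410 / 1000 = 334.6 → r_n = 236.2 kN.
R_n = 1 × 204.2 + 2 × 236.2 = 676.5 kN.
Design strength φR_n = 0.75 × 676.5 = 507 kN.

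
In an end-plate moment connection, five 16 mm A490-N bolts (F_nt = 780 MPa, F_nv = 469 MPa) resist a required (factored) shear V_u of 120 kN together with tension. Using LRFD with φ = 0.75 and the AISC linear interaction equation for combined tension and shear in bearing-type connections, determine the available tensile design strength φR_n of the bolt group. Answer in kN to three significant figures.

565 kN

A_b = π·16²/4 = 201.1 mm²; f_rv = 120 × 1000 / (5 × 201.1) = 119.4 MPa.
F'_nt = 1.3 F_nt − (F_nt / φF_nv) f_rv = 1.3·780 − (780/(0.75·469))·119.4 = 749.3 MPa, capped at F_nt → F'_nt = 749.3 MPa.
R_n = F'_nt · A_b · n = 749.3 × 201.1 × 5 / 1000 = 753.3 kN.
Design strength φR_n = 0.75 × 753.3 = 565 kN.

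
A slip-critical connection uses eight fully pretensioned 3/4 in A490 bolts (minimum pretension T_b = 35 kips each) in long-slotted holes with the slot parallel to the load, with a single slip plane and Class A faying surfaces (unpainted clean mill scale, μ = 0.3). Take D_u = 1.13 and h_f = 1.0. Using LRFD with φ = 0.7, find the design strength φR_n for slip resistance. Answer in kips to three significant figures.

66.4 kips

R_n = μ · D_u · h_f · T_b · n_s · n_b = 0.3 × 1.13 × 1.0 × 35 × 1 × 8 = 94.92 kips.
Design strength φR_n = 0.7 × 94.92 = 66.4 kips.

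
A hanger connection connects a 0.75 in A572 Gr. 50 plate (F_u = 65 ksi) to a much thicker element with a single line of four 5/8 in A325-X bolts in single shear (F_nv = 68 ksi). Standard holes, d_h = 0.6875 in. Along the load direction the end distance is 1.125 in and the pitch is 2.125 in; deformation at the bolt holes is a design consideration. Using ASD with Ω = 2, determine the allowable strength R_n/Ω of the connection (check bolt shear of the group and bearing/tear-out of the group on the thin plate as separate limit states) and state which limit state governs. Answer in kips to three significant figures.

41.7 kips (bolt shear governs)

Bolt shear: A_b = π·0.625²/4 = 0.3068 in²; R_n = 68 × 0.3068 × 4 × 1 = 83.45 kips → 83.45 / 2 = 41.7 kips.
Bearing (1.2 l_c t F_u ≤ 2.4 d t F_u): upper limit = 2.4·0.625·0.75·65 = 73.12 kips.
  Edge l_c = 1.125 − 0.6875/2 = 0.7812 → r_n = 45.7 kips; interior l_c = 2.125 − 0.6875 = 1.438 → r_n = 73.12 kips.
  R_n,bearing = 1·45.7 + 3·73.12 = 265.1 kips → 265.1 / 2 = 133 kips.
Bolt shear governs: 41.7 kips.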